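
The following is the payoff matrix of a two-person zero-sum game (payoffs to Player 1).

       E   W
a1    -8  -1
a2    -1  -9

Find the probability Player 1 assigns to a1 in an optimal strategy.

8/15

Row minima: a1 → -8, a2 → -9; maximin = -8.
Column maxima: E → -1, W → -1; minimax = -1.
-8 ≠ -1, so there is no saddle point; optimal play is mixed.
Let Player 1 play a1 with probability p. Expected payoff against E: (-8)p + (-1)(1−p) = −7p − 1; against W: (-1)p + (-9)(1−p) = 8p − 9.
Setting these equal: −7p − 1 = 8p − 9 ⇒ −15p = -8 ⇒ p = 8/15, and the value is (-7)·(8/15) − 1 = -71/15.
For Player 2: with q = P(E), equating a1's and a2's payoffs gives −7q − 1 = 8q − 9 ⇒ q = 8/15.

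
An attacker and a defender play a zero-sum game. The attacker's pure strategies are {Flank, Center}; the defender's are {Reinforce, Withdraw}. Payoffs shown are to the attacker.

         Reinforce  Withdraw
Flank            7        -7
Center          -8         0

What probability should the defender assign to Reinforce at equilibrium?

Row minima: Flank → -7, Center → -8; maximin = -7.
Column maxima: Reinforce → 7, Withdraw → 0; minimax = 0.
-7 ≠ 0, so there is no saddle point; optimal play is mixed.
Let the attacker play Flank with probability p. Expected payoff against Reinforce: 7p + (-8)(1−p) = 15p − 8; against Withdraw: (-7)p + 0(1−p) = −7p.
Setting these equal: 15p − 8 = −7p ⇒ 22p = 8 ⇒ p = 4/11, and the value is (15)·(4/11) − 8 = -28/11.
For the defender: with q = P(Reinforce), equating Flank's and Center's payoffs gives 14q − 7 = −8q ⇒ q = 7/22.

7/22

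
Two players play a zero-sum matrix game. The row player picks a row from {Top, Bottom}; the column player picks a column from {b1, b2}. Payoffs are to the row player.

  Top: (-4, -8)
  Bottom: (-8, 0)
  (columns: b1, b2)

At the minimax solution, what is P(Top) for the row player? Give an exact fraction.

2/3

Row minima: Top → -8, Bottom → -8; maximin = -8.
Column maxima: b1 → -4, b2 → 0; minimax = -4.
-8 ≠ -4, so there is no saddle point; optimal play is mixed.
Let the row player play Top with probability p. Expected payoff against b1: (-4)p + (-8)(1−p) = 4p − 8; against b2: (-8)p + 0(1−p) = −8p.
Setting these equal: 4p − 8 = −8p ⇒ 12p = 8 ⇒ p = 2/3, and the value is (4)·(2/3) − 8 = -16/3.
For the column player: with q = P(b1), equating Top's and Bottom's payoffs gives 4q − 8 = −8q ⇒ q = 2/3.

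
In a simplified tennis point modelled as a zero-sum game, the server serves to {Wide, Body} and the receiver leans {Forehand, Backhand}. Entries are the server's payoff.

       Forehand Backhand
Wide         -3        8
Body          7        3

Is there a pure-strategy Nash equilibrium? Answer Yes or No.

No

Row minima: Wide → -3, Body → 3; maximin = 3.
Column maxima: Forehand → 7, Backhand → 8; minimax = 7.
3 ≠ 7, so no pure-strategy equilibrium exists.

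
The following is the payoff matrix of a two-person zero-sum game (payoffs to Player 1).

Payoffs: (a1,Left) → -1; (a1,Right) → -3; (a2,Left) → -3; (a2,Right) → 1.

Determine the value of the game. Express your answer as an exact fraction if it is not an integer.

-5/3

Row minima: a1 → -3, a2 → -3; maximin = -3.
Column maxima: Left → -1, Right → 1; minimax = -1.
-3 ≠ -1, so there is no saddle point; optimal play is mixed.
Let Player 1 play a1 with probability p. Expected payoff against Left: (-1)p + (-3)(1−p) = 2p − 3; against Right: (-3)p + 1(1−p) = −4p + 1.
Setting these equal: 2p − 3 = −4p + 1 ⇒ 6p = 4 ⇒ p = 2/3, and the value is (2)·(2/3) − 3 = -5/3.
For Player 2: with q = P(Left), equating a1's and a2's payoffs gives 2q − 3 = −4q + 1 ⇒ q = 2/3.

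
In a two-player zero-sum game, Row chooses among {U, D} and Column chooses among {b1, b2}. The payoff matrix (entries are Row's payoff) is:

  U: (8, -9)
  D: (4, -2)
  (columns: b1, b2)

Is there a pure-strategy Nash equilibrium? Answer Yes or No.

Yes

Row minima: U → -9, D → -2; maximin = -2.
Column maxima: b1 → 8, b2 → -2; minimax = -2.
maximin = minimax = -2, so a saddle point exists.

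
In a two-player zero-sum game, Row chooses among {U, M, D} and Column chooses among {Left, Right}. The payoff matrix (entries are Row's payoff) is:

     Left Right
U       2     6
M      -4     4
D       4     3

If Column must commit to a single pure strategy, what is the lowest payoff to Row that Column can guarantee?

4

Column maxima: Left → 4, Right → 6.
The smallest of these is 4.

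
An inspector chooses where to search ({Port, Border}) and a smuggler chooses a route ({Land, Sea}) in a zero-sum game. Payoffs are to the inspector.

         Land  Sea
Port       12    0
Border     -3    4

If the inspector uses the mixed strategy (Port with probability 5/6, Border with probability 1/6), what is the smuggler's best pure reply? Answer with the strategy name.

If the smuggler plays Land, the inspector's expected payoff is (5/6)·12 + (1/6)·(-3) = 19/2.
If the smuggler plays Sea, the inspector's expected payoff is (5/6)·0 + (1/6)·4 = 2/3.
The smuggler minimizes the inspector's payoff; the smallest is 2/3, so the best response is Sea.

Sea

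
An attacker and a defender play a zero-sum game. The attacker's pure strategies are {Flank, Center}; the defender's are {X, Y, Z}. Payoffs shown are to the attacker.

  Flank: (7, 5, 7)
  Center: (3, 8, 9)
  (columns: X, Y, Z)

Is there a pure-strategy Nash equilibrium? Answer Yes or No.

No

Row minima: Flank → 5, Center → 3; maximin = 5.
Column maxima: X → 7, Y → 8, Z → 9; minimax = 7.
5 ≠ 7, so no pure-strategy equilibrium exists.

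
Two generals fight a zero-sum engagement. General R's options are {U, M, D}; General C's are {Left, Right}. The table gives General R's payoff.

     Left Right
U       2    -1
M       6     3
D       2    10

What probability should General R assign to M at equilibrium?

Row minima: U → -1, M → 3, D → 2; maximin = 3.
Column maxima: Left → 6, Right → 10; minimax = 6.
3 ≠ 6, so there is no saddle point; optimal play is mixed.
U is strictly dominated by M, so General R never plays it.
On the remaining 2×2 (M, D vs Left, Right):
Let General R play M with probability p. Expected payoff against Left: 6p + 2(1−p) = 4p + 2; against Right: 3p + 10(1−p) = −7p + 10.
Setting these equal: 4p + 2 = −7p + 10 ⇒ 11p = 8 ⇒ p = 8/11, and the value is (4)·(8/11) + 2 = 54/11.
For General C: with q = P(Left), equating M's and D's payoffs gives 3q + 3 = −8q + 10 ⇒ q = 7/11.

8/11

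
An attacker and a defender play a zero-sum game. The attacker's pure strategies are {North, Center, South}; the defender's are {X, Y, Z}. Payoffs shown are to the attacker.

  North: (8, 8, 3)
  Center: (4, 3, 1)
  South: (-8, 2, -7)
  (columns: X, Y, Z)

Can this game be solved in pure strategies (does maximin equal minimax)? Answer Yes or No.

Yes

Row minima: North → 3, Center → 1, South → -8; maximin = 3.
Column maxima: X → 8, Y → 8, Z → 3; minimax = 3.
maximin = minimax = 3, so a saddle point exists.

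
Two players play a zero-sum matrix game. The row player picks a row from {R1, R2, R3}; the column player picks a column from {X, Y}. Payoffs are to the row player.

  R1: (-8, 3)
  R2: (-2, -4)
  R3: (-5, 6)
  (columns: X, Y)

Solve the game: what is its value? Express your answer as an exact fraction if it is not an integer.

Row minima: R1 → -8, R2 → -4, R3 → -5; maximin = -4.
Column maxima: X → -2, Y → 6; minimax = -2.
-4 ≠ -2, so there is no saddle point; optimal play is mixed.
R1 is strictly dominated by R3, so the row player never plays it.
On the remaining 2×2 (R2, R3 vs X, Y):
Let the row player play R2 with probability p. Expected payoff against X: (-2)p + (-5)(1−p) = 3p − 5; against Y: (-4)p + 6(1−p) = −10p + 6.
Setting these equal: 3p − 5 = −10p + 6 ⇒ 13p = 11 ⇒ p = 11/13, and the value is (3)·(11/13) − 5 = -32/13.
For the column player: with q = P(X), equating R2's and R3's payoffs gives 2q − 4 = −11q + 6 ⇒ q = 10/13.

-32/13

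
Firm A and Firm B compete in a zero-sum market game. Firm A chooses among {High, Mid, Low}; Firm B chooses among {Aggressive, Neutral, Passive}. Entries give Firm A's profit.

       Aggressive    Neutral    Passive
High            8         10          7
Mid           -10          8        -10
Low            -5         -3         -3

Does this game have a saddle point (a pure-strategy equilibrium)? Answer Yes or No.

Row minima: High → 7, Mid → -10, Low → -5; maximin = 7.
Column maxima: Aggressive → 8, Neutral → 10, Passive → 7; minimax = 7.
maximin = minimax = 7, so a saddle point exists.

Yes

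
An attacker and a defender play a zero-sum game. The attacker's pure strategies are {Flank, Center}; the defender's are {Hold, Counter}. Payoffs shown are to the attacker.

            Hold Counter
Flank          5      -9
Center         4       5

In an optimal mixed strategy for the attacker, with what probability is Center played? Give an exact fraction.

Row minima: Flank → -9, Center → 4; maximin = 4.
Column maxima: Hold → 5, Counter → 5; minimax = 5.
4 ≠ 5, so there is no saddle point; optimal play is mixed.
Let the attacker play Flank with probability p. Expected payoff against Hold: 5p + 4(1−p) = p + 4; against Counter: (-9)p + 5(1−p) = −14p + 5.
Setting these equal: p + 4 = −14p + 5 ⇒ 15p = 1 ⇒ p = 1/15, and the value is (1)·(1/15) + 4 = 61/15.
For the defender: with q = P(Hold), equating Flank's and Center's payoffs gives 14q − 9 = −q + 5 ⇒ q = 14/15.

14/15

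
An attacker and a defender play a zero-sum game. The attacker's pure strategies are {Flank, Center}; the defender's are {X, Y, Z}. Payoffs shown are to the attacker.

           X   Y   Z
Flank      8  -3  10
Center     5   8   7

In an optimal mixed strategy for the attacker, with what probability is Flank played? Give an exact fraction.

3/14

Row minima: Flank → -3, Center → 5; maximin = 5.
Column maxima: X → 8, Y → 8, Z → 10; minimax = 8.
5 ≠ 8, so there is no saddle point; optimal play is mixed.
Z is strictly dominated by X (it gives the attacker strictly more in every row), so the defender never plays it.
On the remaining 2×2 (Flank, Center vs X, Y):
Let the attacker play Flank with probability p. Expected payoff against X: 8p + 5(1−p) = 3p + 5; against Y: (-3)p + 8(1−p) = −11p + 8.
Setting these equal: 3p + 5 = −11p + 8 ⇒ 14p = 3 ⇒ p = 3/14, and the value is (3)·(3/14) + 5 = 79/14.
For the defender: with q = P(X), equating Flank's and Center's payoffs gives 11q − 3 = −3q + 8 ⇒ q = 11/14.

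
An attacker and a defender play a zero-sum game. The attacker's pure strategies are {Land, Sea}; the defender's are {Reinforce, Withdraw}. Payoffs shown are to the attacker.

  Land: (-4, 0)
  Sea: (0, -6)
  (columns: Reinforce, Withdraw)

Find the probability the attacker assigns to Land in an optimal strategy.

Row minima: Land → -4, Sea → -6; maximin = -4.
Column maxima: Reinforce → 0, Withdraw → 0; minimax = 0.
-4 ≠ 0, so there is no saddle point; optimal play is mixed.
Let the attacker play Land with probability p. Expected payoff against Reinforce: (-4)p + 0(1−p) = −4p; against Withdraw: 0p + (-6)(1−p) = 6p − 6.
Setting these equal: −4p = 6p − 6 ⇒ −10p = -6 ⇒ p = 3/5, and the value is (-4)·(3/5) = -12/5.
For the defender: with q = P(Reinforce), equating Land's and Sea's payoffs gives −4q = 6q − 6 ⇒ q = 3/5.

3/5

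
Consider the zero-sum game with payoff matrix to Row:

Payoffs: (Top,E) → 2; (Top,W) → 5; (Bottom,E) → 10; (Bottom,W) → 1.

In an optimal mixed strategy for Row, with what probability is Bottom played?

1/4

Row minima: Top → 2, Bottom → 1; maximin = 2.
Column maxima: E → 10, W → 5; minimax = 5.
2 ≠ 5, so there is no saddle point; optimal play is mixed.
Let Row play Top with probability p. Expected payoff against E: 2p + 10(1−p) = −8p + 10; against W: 5p + 1(1−p) = 4p + 1.
Setting these equal: −8p + 10 = 4p + 1 ⇒ −12p = -9 ⇒ p = 3/4, and the value is (-8)·(3/4) + 10 = 4.
For Column: with q = P(E), equating Top's and Bottom's payoffs gives −3q + 5 = 9q + 1 ⇒ q = 1/3.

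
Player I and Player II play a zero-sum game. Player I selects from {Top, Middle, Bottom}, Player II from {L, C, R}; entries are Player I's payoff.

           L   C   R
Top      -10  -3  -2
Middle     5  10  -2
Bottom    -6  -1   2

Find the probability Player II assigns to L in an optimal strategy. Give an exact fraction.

4/15

Row minima: Top → -10, Middle → -2, Bottom → -6; maximin = -2.
Column maxima: L → 5, C → 10, R → 2; minimax = 2.
-2 ≠ 2, so there is no saddle point; optimal play is mixed.
Top is strictly dominated by Bottom, so Player I never plays it.
C is strictly dominated by L (it gives Player I strictly more in every row), so Player II never plays it.
On the remaining 2×2 (Middle, Bottom vs L, R):
Let Player I play Middle with probability p. Expected payoff against L: 5p + (-6)(1−p) = 11p − 6; against R: (-2)p + 2(1−p) = −4p + 2.
Setting these equal: 11p − 6 = −4p + 2 ⇒ 15p = 8 ⇒ p = 8/15, and the value is (11)·(8/15) − 6 = -2/15.
For Player II: with q = P(L), equating Middle's and Bottom's payoffs gives 7q − 2 = −8q + 2 ⇒ q = 4/15.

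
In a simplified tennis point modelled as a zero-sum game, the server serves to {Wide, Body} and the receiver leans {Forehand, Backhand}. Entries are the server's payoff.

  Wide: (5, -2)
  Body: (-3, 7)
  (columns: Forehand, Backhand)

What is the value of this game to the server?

29/17

Row minima: Wide → -2, Body → -3; maximin = -2.
Column maxima: Forehand → 5, Backhand → 7; minimax = 5.
-2 ≠ 5, so there is no saddle point; optimal play is mixed.
Let the server play Wide with probability p. Expected payoff against Forehand: 5p + (-3)(1−p) = 8p − 3; against Backhand: (-2)p + 7(1−p) = −9p + 7.
Setting these equal: 8p − 3 = −9p + 7 ⇒ 17p = 10 ⇒ p = 10/17, and the value is (8)·(10/17) − 3 = 29/17.
For the receiver: with q = P(Forehand), equating Wide's and Body's payoffs gives 7q − 2 = −10q + 7 ⇒ q = 9/17.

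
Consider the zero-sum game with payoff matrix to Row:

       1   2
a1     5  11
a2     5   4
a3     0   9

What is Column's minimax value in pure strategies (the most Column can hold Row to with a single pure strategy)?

Column maxima: 1 → 5, 2 → 11.
The smallest of these is 5.

5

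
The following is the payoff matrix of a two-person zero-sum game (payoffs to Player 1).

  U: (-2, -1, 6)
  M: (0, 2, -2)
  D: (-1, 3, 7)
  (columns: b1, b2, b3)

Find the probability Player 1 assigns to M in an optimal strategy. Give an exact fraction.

4/5

Row minima: U → -2, M → -2, D → -1; maximin = -1.
Column maxima: b1 → 0, b2 → 3, b3 → 7; minimax = 0.
-1 ≠ 0, so there is no saddle point; optimal play is mixed.
U is strictly dominated by D, so Player 1 never plays it.
b2 is strictly dominated by b1 (it gives Player 1 strictly more in every row), so Player 2 never plays it.
On the remaining 2×2 (M, D vs b1, b3):
Let Player 1 play M with probability p. Expected payoff against b1: 0p + (-1)(1−p) = p − 1; against b3: (-2)p + 7(1−p) = −9p + 7.
Setting these equal: p − 1 = −9p + 7 ⇒ 10p = 8 ⇒ p = 4/5, and the value is (1)·(4/5) − 1 = -1/5.
For Player 2: with q = P(b1), equating M's and D's payoffs gives 2q − 2 = −8q + 7 ⇒ q = 9/10.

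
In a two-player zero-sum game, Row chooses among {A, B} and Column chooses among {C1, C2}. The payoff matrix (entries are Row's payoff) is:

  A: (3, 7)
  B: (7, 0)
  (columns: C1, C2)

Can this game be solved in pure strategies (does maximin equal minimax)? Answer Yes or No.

No

Row minima: A → 3, B → 0; maximin = 3.
Column maxima: C1 → 7, C2 → 7; minimax = 7.
3 ≠ 7, so no pure-strategy equilibrium exists.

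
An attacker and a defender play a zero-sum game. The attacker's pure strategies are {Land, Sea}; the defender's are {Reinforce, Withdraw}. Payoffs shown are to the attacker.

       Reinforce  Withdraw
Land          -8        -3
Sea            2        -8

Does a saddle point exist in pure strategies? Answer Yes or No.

No

Row minima: Land → -8, Sea → -8; maximin = -8.
Column maxima: Reinforce → 2, Withdraw → -3; minimax = -3.
-8 ≠ -3, so no pure-strategy equilibrium exists.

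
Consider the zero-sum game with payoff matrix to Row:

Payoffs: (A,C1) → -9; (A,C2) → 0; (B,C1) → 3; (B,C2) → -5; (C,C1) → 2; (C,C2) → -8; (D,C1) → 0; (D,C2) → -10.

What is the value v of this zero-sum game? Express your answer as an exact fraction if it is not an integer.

-45/17

Row minima: A → -9, B → -5, C → -8, D → -10; maximin = -5.
Column maxima: C1 → 3, C2 → 0; minimax = 0.
-5 ≠ 0, so there is no saddle point; optimal play is mixed.
C is strictly dominated by B, so Row never plays it.
D is strictly dominated by B, so Row never plays it.
On the remaining 2×2 (A, B vs C1, C2):
Let Row play A with probability p. Expected payoff against C1: (-9)p + 3(1−p) = −12p + 3; against C2: 0p + (-5)(1−p) = 5p − 5.
Setting these equal: −12p + 3 = 5p − 5 ⇒ −17p = -8 ⇒ p = 8/17, and the value is (-12)·(8/17) + 3 = -45/17.
For Column: with q = P(C1), equating A's and B's payoffs gives −9q = 8q − 5 ⇒ q = 5/17.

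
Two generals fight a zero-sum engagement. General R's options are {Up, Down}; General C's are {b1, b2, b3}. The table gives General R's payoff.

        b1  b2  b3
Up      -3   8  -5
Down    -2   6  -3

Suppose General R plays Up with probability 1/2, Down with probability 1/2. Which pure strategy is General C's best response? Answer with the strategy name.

If General C plays b1, General R's expected payoff is (1/2)·(-3) + (1/2)·(-2) = -5/2.
If General C plays b2, General R's expected payoff is (1/2)·8 + (1/2)·6 = 7.
If General C plays b3, General R's expected payoff is (1/2)·(-5) + (1/2)·(-3) = -4.
General C minimizes General R's payoff; the smallest is -4, so the best response is b3.

b3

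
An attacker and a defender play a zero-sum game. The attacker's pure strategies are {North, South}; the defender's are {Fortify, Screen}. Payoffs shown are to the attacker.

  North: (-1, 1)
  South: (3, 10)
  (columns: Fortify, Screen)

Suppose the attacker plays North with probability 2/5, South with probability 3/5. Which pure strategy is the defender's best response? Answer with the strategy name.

Fortify

If the defender plays Fortify, the attacker's expected payoff is (2/5)·(-1) + (3/5)·3 = 7/5.
If the defender plays Screen, the attacker's expected payoff is (2/5)·1 + (3/5)·10 = 32/5.
The defender minimizes the attacker's payoff; the smallest is 7/5, so the best response is Fortify.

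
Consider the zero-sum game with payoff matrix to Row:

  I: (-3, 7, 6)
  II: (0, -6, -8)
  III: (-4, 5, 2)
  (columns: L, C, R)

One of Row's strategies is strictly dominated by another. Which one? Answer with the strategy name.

III

I gives a strictly higher payoff than III against every column: -3 > -4, 7 > 5, 6 > 2.
So III is strictly dominated and Row never plays it.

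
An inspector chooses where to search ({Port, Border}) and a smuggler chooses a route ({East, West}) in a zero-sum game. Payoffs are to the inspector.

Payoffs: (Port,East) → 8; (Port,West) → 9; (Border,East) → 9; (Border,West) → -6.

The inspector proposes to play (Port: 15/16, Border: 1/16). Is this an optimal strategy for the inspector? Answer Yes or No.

Against East this mix gives (15/16)·8 + (1/16)·9 = 129/16.
Against West this mix gives (15/16)·9 + (1/16)·(-6) = 129/16.
All of the smuggler's active replies (East, West) yield 129/16, and no column does worse for the inspector. The mix makes the smuggler indifferent and guarantees 129/16, so it is optimal.

Yes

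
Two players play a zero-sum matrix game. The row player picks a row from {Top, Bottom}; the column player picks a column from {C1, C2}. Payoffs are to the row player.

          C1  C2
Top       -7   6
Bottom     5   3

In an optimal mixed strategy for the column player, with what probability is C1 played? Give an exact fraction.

Row minima: Top → -7, Bottom → 3; maximin = 3.
Column maxima: C1 → 5, C2 → 6; minimax = 5.
3 ≠ 5, so there is no saddle point; optimal play is mixed.
Let the row player play Top with probability p. Expected payoff against C1: (-7)p + 5(1−p) = −12p + 5; against C2: 6p + 3(1−p) = 3p + 3.
Setting these equal: −12p + 5 = 3p + 3 ⇒ −15p = -2 ⇒ p = 2/15, and the value is (-12)·(2/15) + 5 = 17/5.
For the column player: with q = P(C1), equating Top's and Bottom's payoffs gives −13q + 6 = 2q + 3 ⇒ q = 1/5.

1/5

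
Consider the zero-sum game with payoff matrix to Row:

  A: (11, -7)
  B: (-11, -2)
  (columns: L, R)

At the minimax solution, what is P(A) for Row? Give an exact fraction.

Row minima: A → -7, B → -11; maximin = -7.
Column maxima: L → 11, R → -2; minimax = -2.
-7 ≠ -2, so there is no saddle point; optimal play is mixed.
Let Row play A with probability p. Expected payoff against L: 11p + (-11)(1−p) = 22p − 11; against R: (-7)p + (-2)(1−p) = −5p − 2.
Setting these equal: 22p − 11 = −5p − 2 ⇒ 27p = 9 ⇒ p = 1/3, and the value is (22)·(1/3) − 11 = -11/3.
For Column: with q = P(L), equating A's and B's payoffs gives 18q − 7 = −9q − 2 ⇒ q = 5/27.

1/3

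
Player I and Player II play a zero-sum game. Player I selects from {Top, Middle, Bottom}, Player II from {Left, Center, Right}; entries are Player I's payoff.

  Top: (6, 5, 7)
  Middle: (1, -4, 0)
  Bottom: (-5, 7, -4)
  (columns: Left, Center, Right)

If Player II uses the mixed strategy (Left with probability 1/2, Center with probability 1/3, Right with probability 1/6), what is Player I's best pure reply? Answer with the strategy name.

Top

Expected payoff of Top: (1/2)·6 + (1/3)·5 + (1/6)·7 = 35/6.
Expected payoff of Middle: (1/2)·1 + (1/3)·(-4) + (1/6)·0 = -5/6.
Expected payoff of Bottom: (1/2)·(-5) + (1/3)·7 + (1/6)·(-4) = -5/6.
The largest is 35/6, so Player I's best response is Top.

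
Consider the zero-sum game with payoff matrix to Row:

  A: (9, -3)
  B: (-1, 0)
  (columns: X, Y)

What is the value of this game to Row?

-3/13

Row minima: A → -3, B → -1; maximin = -1.
Column maxima: X → 9, Y → 0; minimax = 0.
-1 ≠ 0, so there is no saddle point; optimal play is mixed.
Let Row play A with probability p. Expected payoff against X: 9p + (-1)(1−p) = 10p − 1; against Y: (-3)p + 0(1−p) = −3p.
Setting these equal: 10p − 1 = −3p ⇒ 13p = 1 ⇒ p = 1/13, and the value is (10)·(1/13) − 1 = -3/13.
For Column: with q = P(X), equating A's and B's payoffs gives 12q − 3 = −q ⇒ q = 3/13.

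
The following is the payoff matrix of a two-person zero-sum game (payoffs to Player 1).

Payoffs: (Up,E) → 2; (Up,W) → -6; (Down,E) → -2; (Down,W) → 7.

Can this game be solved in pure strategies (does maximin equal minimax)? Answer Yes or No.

No

Row minima: Up → -6, Down → -2; maximin = -2.
Column maxima: E → 2, W → 7; minimax = 2.
-2 ≠ 2, so no pure-strategy equilibrium exists.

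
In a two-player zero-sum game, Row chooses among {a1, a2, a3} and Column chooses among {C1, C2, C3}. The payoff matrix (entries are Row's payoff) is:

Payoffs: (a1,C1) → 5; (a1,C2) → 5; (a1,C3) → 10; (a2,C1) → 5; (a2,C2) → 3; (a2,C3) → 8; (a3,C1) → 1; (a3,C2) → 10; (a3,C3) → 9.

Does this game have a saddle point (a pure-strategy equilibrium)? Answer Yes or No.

Yes

Row minima: a1 → 5, a2 → 3, a3 → 1; maximin = 5.
Column maxima: C1 → 5, C2 → 10, C3 → 10; minimax = 5.
maximin = minimax = 5, so a saddle point exists.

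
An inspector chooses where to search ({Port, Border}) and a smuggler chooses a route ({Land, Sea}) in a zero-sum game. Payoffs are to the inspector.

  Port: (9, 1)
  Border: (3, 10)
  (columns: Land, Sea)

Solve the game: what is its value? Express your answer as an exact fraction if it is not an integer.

29/5

Row minima: Port → 1, Border → 3; maximin = 3.
Column maxima: Land → 9, Sea → 10; minimax = 9.
3 ≠ 9, so there is no saddle point; optimal play is mixed.
Let the inspector play Port with probability p. Expected payoff against Land: 9p + 3(1−p) = 6p + 3; against Sea: 1p + 10(1−p) = −9p + 10.
Setting these equal: 6p + 3 = −9p + 10 ⇒ 15p = 7 ⇒ p = 7/15, and the value is (6)·(7/15) + 3 = 29/5.
For the smuggler: with q = P(Land), equating Port's and Border's payoffs gives 8q + 1 = −7q + 10 ⇒ q = 3/5.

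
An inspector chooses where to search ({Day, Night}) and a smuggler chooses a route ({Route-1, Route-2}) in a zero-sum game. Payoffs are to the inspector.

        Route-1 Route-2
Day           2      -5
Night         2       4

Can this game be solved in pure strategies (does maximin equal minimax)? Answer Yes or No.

Row minima: Day → -5, Night → 2; maximin = 2.
Column maxima: Route-1 → 2, Route-2 → 4; minimax = 2.
maximin = minimax = 2, so a saddle point exists.

Yes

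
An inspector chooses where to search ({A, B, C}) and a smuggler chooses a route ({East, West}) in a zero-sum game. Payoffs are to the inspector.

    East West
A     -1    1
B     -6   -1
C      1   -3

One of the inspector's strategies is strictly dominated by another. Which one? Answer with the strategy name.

A gives a strictly higher payoff than B against every column: -1 > -6, 1 > -1.
So B is strictly dominated and the inspector never plays it.

B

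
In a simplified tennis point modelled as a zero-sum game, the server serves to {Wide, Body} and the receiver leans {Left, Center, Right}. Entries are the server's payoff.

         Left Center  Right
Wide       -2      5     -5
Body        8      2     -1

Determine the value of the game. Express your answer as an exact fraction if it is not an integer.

-1

Row minima: Wide → -5, Body → -1; maximin = -1.
Column maxima: Left → 8, Center → 5, Right → -1; minimax = -1.
Since maximin = minimax = -1, there is a saddle point and the value is -1.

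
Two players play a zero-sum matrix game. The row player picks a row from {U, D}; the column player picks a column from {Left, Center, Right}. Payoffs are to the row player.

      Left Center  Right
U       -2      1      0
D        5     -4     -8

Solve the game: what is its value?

Row minima: U → -2, D → -8; maximin = -2.
Column maxima: Left → 5, Center → 1, Right → 0; minimax = 0.
-2 ≠ 0, so there is no saddle point; optimal play is mixed.
Center is strictly dominated by Right (it gives the row player strictly more in every row), so the column player never plays it.
On the remaining 2×2 (U, D vs Left, Right):
Let the row player play U with probability p. Expected payoff against Left: (-2)p + 5(1−p) = −7p + 5; against Right: 0p + (-8)(1−p) = 8p − 8.
Setting these equal: −7p + 5 = 8p − 8 ⇒ −15p = -13 ⇒ p = 13/15, and the value is (-7)·(13/15) + 5 = -16/15.
For the column player: with q = P(Left), equating U's and D's payoffs gives −2q = 13q − 8 ⇒ q = 8/15.

-16/15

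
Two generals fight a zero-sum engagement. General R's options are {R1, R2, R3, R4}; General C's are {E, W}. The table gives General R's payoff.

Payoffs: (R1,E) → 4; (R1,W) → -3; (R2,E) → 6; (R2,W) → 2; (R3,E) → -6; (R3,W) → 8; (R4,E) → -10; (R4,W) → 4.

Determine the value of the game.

10/3

Row minima: R1 → -3, R2 → 2, R3 → -6, R4 → -10; maximin = 2.
Column maxima: E → 6, W → 8; minimax = 6.
2 ≠ 6, so there is no saddle point; optimal play is mixed.
R1 is strictly dominated by R2, so General R never plays it.
R4 is strictly dominated by R3, so General R never plays it.
On the remaining 2×2 (R2, R3 vs E, W):
Let General R play R2 with probability p. Expected payoff against E: 6p + (-6)(1−p) = 12p − 6; against W: 2p + 8(1−p) = −6p + 8.
Setting these equal: 12p − 6 = −6p + 8 ⇒ 18p = 14 ⇒ p = 7/9, and the value is (12)·(7/9) − 6 = 10/3.
For General C: with q = P(E), equating R2's and R3's payoffs gives 4q + 2 = −14q + 8 ⇒ q = 1/3.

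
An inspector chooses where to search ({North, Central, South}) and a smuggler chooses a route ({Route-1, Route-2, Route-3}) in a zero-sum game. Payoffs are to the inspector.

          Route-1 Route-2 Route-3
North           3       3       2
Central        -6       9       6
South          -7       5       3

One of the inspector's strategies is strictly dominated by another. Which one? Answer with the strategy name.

South

Central gives a strictly higher payoff than South against every column: -6 > -7, 9 > 5, 6 > 3.
So South is strictly dominated and the inspector never plays it.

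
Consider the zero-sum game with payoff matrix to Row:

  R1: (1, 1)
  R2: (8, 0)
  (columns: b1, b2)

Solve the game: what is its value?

Row minima: R1 → 1, R2 → 0; maximin = 1.
Column maxima: b1 → 8, b2 → 1; minimax = 1.
Since maximin = minimax = 1, there is a saddle point and the value is 1.

1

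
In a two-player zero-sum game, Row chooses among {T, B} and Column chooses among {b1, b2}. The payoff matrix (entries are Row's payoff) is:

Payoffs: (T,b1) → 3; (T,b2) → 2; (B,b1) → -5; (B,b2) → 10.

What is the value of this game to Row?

Row minima: T → 2, B → -5; maximin = 2.
Column maxima: b1 → 3, b2 → 10; minimax = 3.
2 ≠ 3, so there is no saddle point; optimal play is mixed.
Let Row play T with probability p. Expected payoff against b1: 3p + (-5)(1−p) = 8p − 5; against b2: 2p + 10(1−p) = −8p + 10.
Setting these equal: 8p − 5 = −8p + 10 ⇒ 16p = 15 ⇒ p = 15/16, and the value is (8)·(15/16) − 5 = 5/2.
For Column: with q = P(b1), equating T's and B's payoffs gives q + 2 = −15q + 10 ⇒ q = 1/2.

5/2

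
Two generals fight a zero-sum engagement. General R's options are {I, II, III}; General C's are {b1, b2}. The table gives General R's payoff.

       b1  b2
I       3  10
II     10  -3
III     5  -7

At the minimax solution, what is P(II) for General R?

7/20

Row minima: I → 3, II → -3, III → -7; maximin = 3.
Column maxima: b1 → 10, b2 → 10; minimax = 10.
3 ≠ 10, so there is no saddle point; optimal play is mixed.
III is strictly dominated by II, so General R never plays it.
On the remaining 2×2 (I, II vs b1, b2):
Let General R play I with probability p. Expected payoff against b1: 3p + 10(1−p) = −7p + 10; against b2: 10p + (-3)(1−p) = 13p − 3.
Setting these equal: −7p + 10 = 13p − 3 ⇒ −20p = -13 ⇒ p = 13/20, and the value is (-7)·(13/20) + 10 = 109/20.
For General C: with q = P(b1), equating I's and II's payoffs gives −7q + 10 = 13q − 3 ⇒ q = 13/20.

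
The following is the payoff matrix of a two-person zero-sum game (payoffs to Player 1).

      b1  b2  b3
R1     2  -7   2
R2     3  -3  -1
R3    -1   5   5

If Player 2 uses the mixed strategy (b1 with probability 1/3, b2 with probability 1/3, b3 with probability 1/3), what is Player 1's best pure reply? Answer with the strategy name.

Expected payoff of R1: (1/3)·2 + (1/3)·(-7) + (1/3)·2 = -1.
Expected payoff of R2: (1/3)·3 + (1/3)·(-3) + (1/3)·(-1) = -1/3.
Expected payoff of R3: (1/3)·(-1) + (1/3)·5 + (1/3)·5 = 3.
The largest is 3, so Player 1's best response is R3.

R3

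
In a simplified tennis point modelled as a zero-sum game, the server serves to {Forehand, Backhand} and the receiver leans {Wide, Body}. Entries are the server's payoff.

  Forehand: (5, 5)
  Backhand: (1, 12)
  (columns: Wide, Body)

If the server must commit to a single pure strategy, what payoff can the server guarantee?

5

Row minima: Forehand → 5, Backhand → 1.
The best of these is 5.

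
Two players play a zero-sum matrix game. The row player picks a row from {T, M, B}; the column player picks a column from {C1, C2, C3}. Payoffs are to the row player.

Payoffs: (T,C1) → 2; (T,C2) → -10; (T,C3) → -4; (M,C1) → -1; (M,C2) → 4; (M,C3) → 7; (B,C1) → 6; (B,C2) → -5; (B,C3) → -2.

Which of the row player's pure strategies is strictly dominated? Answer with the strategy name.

B gives a strictly higher payoff than T against every column: 6 > 2, -5 > -10, -2 > -4.
So T is strictly dominated and the row player never plays it.

T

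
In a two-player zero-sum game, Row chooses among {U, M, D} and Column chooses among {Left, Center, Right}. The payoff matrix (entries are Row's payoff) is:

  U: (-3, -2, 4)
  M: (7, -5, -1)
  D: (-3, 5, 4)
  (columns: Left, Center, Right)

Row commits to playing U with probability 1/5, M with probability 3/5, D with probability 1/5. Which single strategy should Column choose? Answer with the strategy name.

If Column plays Left, Row's expected payoff is (1/5)·(-3) + (3/5)·7 + (1/5)·(-3) = 3.
If Column plays Center, Row's expected payoff is (1/5)·(-2) + (3/5)·(-5) + (1/5)·5 = -12/5.
If Column plays Right, Row's expected payoff is (1/5)·4 + (3/5)·(-1) + (1/5)·4 = 1.
Column minimizes Row's payoff; the smallest is -12/5, so the best response is Center.

Center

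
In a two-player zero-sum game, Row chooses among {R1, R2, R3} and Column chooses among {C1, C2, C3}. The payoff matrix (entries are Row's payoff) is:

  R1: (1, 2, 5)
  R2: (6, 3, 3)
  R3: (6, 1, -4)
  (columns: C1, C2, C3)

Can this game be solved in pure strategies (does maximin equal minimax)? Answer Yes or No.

Yes

Row minima: R1 → 1, R2 → 3, R3 → -4; maximin = 3.
Column maxima: C1 → 6, C2 → 3, C3 → 5; minimax = 3.
maximin = minimax = 3, so a saddle point exists.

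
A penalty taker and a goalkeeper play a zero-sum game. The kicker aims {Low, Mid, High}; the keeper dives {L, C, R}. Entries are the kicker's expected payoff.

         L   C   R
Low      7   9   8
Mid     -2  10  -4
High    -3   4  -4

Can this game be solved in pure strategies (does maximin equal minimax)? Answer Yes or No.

Row minima: Low → 7, Mid → -4, High → -4; maximin = 7.
Column maxima: L → 7, C → 10, R → 8; minimax = 7.
maximin = minimax = 7, so a saddle point exists.

Yes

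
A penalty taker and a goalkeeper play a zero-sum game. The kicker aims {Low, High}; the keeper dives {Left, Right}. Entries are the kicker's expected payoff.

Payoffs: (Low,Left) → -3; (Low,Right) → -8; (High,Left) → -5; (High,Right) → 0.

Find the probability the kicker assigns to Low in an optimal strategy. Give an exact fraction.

Row minima: Low → -8, High → -5; maximin = -5.
Column maxima: Left → -3, Right → 0; minimax = -3.
-5 ≠ -3, so there is no saddle point; optimal play is mixed.
Let the kicker play Low with probability p. Expected payoff against Left: (-3)p + (-5)(1−p) = 2p − 5; against Right: (-8)p + 0(1−p) = −8p.
Setting these equal: 2p − 5 = −8p ⇒ 10p = 5 ⇒ p = 1/2, and the value is (2)·(1/2) − 5 = -4.
For the keeper: with q = P(Left), equating Low's and High's payoffs gives 5q − 8 = −5q ⇒ q = 4/5.

1/2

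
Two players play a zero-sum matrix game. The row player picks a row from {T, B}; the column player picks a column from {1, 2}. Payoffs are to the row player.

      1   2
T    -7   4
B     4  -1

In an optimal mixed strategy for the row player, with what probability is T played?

5/16

Row minima: T → -7, B → -1; maximin = -1.
Column maxima: 1 → 4, 2 → 4; minimax = 4.
-1 ≠ 4, so there is no saddle point; optimal play is mixed.
Let the row player play T with probability p. Expected payoff against 1: (-7)p + 4(1−p) = −11p + 4; against 2: 4p + (-1)(1−p) = 5p − 1.
Setting these equal: −11p + 4 = 5p − 1 ⇒ −16p = -5 ⇒ p = 5/16, and the value is (-11)·(5/16) + 4 = 9/16.
For the column player: with q = P(1), equating T's and B's payoffs gives −11q + 4 = 5q − 1 ⇒ q = 5/16.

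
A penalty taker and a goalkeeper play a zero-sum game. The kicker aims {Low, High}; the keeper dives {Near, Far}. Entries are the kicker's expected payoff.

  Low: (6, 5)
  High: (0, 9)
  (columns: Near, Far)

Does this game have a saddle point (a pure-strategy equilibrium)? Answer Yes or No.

Row minima: Low → 5, High → 0; maximin = 5.
Column maxima: Near → 6, Far → 9; minimax = 6.
5 ≠ 6, so no pure-strategy equilibrium exists.

No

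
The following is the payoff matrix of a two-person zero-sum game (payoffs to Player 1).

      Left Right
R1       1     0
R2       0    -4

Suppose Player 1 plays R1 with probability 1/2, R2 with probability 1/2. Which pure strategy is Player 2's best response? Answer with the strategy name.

Right

If Player 2 plays Left, Player 1's expected payoff is (1/2)·1 + (1/2)·0 = 1/2.
If Player 2 plays Right, Player 1's expected payoff is (1/2)·0 + (1/2)·(-4) = -2.
Player 2 minimizes Player 1's payoff; the smallest is -2, so the best response is Right.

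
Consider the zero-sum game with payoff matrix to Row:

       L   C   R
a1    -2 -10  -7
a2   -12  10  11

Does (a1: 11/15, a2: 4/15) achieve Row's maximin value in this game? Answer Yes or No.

Against L this mix gives (11/15)·(-2) + (4/15)·(-12) = -14/3.
Against C this mix gives (11/15)·(-10) + (4/15)·10 = -14/3.
Against R this mix gives (11/15)·(-7) + (4/15)·11 = -11/5.
All of Column's active replies (L, C) yield -14/3, and no column does worse for Row. The mix makes Column indifferent and guarantees -14/3, so it is optimal.

Yes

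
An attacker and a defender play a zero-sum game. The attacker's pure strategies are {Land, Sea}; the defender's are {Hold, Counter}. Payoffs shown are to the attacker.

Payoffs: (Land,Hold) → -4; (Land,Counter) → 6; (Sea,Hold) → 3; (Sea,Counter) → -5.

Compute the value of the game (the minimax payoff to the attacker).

-1/9

Row minima: Land → -4, Sea → -5; maximin = -4.
Column maxima: Hold → 3, Counter → 6; minimax = 3.
-4 ≠ 3, so there is no saddle point; optimal play is mixed.
Let the attacker play Land with probability p. Expected payoff against Hold: (-4)p + 3(1−p) = −7p + 3; against Counter: 6p + (-5)(1−p) = 11p − 5.
Setting these equal: −7p + 3 = 11p − 5 ⇒ −18p = -8 ⇒ p = 4/9, and the value is (-7)·(4/9) + 3 = -1/9.
For the defender: with q = P(Hold), equating Land's and Sea's payoffs gives −10q + 6 = 8q − 5 ⇒ q = 11/18.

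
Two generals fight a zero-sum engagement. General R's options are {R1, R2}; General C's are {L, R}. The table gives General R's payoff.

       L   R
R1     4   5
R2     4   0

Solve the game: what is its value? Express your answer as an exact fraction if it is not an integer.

Row minima: R1 → 4, R2 → 0; maximin = 4.
Column maxima: L → 4, R → 5; minimax = 4.
Since maximin = minimax = 4, there is a saddle point and the value is 4.

4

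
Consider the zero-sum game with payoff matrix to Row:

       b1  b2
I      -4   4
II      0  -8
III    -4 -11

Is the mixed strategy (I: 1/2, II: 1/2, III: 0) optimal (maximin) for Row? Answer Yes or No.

Against b1 this mix gives (1/2)·(-4) + (1/2)·0 = -2.
Against b2 this mix gives (1/2)·4 + (1/2)·(-8) = -2.
All of Column's active replies (b1, b2) yield -2, and no column does worse for Row. The mix makes Column indifferent and guarantees -2, so it is optimal.

Yes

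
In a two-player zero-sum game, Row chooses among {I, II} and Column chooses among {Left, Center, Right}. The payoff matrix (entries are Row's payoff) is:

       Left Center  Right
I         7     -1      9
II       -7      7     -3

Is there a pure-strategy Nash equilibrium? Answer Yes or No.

Row minima: I → -1, II → -7; maximin = -1.
Column maxima: Left → 7, Center → 7, Right → 9; minimax = 7.
-1 ≠ 7, so no pure-strategy equilibrium exists.

No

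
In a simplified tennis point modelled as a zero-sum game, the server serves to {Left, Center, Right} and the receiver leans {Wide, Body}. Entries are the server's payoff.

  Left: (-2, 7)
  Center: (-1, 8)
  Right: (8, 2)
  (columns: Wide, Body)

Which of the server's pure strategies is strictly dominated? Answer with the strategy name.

Left

Center gives a strictly higher payoff than Left against every column: -1 > -2, 8 > 7.
So Left is strictly dominated and the server never plays it.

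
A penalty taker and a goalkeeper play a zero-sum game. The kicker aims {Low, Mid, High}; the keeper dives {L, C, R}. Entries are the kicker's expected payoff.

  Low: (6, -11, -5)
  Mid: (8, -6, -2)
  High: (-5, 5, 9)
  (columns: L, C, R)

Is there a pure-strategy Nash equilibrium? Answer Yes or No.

Row minima: Low → -11, Mid → -6, High → -5; maximin = -5.
Column maxima: L → 8, C → 5, R → 9; minimax = 5.
-5 ≠ 5, so no pure-strategy equilibrium exists.

No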